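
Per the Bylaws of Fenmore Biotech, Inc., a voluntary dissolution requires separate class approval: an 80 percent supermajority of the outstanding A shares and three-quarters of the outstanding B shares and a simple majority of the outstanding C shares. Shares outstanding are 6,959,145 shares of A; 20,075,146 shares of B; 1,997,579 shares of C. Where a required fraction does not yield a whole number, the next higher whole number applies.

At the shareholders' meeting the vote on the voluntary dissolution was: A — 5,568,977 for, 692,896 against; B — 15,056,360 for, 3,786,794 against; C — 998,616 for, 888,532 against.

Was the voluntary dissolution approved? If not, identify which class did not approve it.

A: 4/5 of 6959145 = 5567316; 5,567,316 required, 5,568,977 in favor — approved.
B: 3/4 of 20075146 = 15056359.50, rounded up to 15056360; 15,056,360 required, 15,056,360 in favor — approved.
C: a majority of 1997579 is 998790; 998,790 required, 998,616 in favor — not approved.

Not approved — the C shares did not give the required vote.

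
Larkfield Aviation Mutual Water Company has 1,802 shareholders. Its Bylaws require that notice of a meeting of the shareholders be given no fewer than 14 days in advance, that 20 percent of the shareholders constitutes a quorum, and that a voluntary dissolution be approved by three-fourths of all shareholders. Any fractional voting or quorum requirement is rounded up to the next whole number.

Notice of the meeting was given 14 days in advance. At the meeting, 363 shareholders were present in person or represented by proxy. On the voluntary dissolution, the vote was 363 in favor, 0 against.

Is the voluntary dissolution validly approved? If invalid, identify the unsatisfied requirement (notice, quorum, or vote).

Notice: 14 days given; 14 required. Satisfied.
Quorum: 20% of 1,802 = 360.40, rounded up to 361; 363 present. Satisfied.
Vote: requires three-fourths of all shareholders (1,802); 3/4 of 1802 = 1351.50, rounded up to 1352, so 1,352 needed; 363 in favor. Not satisfied.

Invalid — vote requirement not satisfied.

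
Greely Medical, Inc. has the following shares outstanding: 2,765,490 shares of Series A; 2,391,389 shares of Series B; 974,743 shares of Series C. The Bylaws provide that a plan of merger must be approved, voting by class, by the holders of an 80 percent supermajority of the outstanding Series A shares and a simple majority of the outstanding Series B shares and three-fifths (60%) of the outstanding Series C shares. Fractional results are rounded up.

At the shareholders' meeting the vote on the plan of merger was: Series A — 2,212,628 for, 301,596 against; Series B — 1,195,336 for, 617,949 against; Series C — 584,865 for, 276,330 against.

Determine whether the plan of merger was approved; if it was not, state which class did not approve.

Not approved — the Series B shares did not give the required vote.

Series A: 4/5 of 2765490 = 2212392; 2,212,392 required, 2,212,628 in favor — approved.
Series B: a majority of 2391389 is 1195695; 1,195,695 required, 1,195,336 in favor — not approved.
Series C: 3/5 of 974743 = 584845.80, rounded up to 584846; 584,846 required, 584,865 in favor — approved.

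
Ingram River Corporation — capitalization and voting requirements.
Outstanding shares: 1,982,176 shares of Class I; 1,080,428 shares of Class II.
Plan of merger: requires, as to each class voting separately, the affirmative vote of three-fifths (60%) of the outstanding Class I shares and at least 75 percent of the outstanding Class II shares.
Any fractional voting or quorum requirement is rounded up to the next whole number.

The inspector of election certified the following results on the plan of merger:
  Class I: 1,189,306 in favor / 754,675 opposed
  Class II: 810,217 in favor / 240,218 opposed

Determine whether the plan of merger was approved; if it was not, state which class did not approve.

Class I: 3/5 of 1982176 = 1189305.60, rounded up to 1189306; 1,189,306 required, 1,189,306 in favor — approved.
Class II: 3/4 of 1080428 = 810321; 810,321 required, 810,217 in favor — not approved.

Not approved — the Class II shares did not give the required vote.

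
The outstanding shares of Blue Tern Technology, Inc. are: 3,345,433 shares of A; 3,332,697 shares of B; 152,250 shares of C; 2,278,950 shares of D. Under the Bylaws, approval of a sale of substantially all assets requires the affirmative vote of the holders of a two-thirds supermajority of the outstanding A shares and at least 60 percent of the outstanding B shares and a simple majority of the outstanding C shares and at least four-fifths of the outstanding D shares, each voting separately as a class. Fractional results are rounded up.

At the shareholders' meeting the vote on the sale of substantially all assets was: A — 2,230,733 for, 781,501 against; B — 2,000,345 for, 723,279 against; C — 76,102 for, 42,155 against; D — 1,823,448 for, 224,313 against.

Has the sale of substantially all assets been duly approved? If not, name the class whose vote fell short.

A: 2/3 of 3345433 = 2230288.67, rounded up to 2230289; 2,230,289 required, 2,230,733 in favor — approved.
B: 3/5 of 3332697 = 1999618.20, rounded up to 1999619; 1,999,619 required, 2,000,345 in favor — approved.
C: a majority of 152250 is 76126; 76,126 required, 76,102 in favor — not approved.
D: 4/5 of 2278950 = 1823160; 1,823,160 required, 1,823,448 in favor — approved.

Not approved — the C shares did not give the required vote.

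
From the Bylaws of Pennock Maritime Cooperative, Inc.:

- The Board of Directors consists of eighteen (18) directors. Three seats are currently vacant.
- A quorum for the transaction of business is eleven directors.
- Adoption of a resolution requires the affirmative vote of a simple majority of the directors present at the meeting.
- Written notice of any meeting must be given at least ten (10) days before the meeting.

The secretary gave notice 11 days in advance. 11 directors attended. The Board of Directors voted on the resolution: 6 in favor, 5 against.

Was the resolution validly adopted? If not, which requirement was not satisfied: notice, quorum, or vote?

Notice: 11 days given; 10 required (11 ≥ 10). Satisfied.
Quorum: 11 present; quorum is 11. Satisfied.
Vote: the resolution requires a majority of the directors present (11). A majority of 11 is 6, so 6 affirmative votes are needed; 6 voted in favor. Satisfied.

Valid — all requirements satisfied.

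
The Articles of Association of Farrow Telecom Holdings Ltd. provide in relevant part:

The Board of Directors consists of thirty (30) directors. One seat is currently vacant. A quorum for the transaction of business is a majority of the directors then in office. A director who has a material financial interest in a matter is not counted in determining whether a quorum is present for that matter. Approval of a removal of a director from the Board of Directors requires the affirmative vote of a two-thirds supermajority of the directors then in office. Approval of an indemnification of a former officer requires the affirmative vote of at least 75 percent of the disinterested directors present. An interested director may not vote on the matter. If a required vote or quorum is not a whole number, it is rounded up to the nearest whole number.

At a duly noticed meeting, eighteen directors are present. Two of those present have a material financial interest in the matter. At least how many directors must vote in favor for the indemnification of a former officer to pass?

12

The indemnification of a former officer requires three-fourths of the disinterested directors present (18 − 2 = 16).
3/4 of 16 = 12.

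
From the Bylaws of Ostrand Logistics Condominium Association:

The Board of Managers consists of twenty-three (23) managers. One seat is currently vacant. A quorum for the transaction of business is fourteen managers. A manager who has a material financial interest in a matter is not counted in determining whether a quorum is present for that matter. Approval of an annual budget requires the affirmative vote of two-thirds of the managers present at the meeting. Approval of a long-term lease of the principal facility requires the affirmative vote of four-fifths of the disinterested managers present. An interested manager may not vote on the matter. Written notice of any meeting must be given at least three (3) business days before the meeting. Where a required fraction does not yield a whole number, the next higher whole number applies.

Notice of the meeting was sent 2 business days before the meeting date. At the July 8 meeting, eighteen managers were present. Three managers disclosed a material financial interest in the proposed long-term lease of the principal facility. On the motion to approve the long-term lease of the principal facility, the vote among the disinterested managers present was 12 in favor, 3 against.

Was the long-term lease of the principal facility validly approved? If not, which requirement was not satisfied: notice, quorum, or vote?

Notice: 2 business days given; 3 required (2 < 3). Not satisfied.
Quorum: 18 present, but the 3 interested managers do not count, leaving 15. Quorum is 14. Satisfied.
Vote: the long-term lease of the principal facility requires four-fifths of the disinterested managers present (18 − 3 = 15). 4/5 of 15 = 12, so 12 affirmative votes are needed; 12 voted in favor. Satisfied.

Invalid — notice requirement not satisfied.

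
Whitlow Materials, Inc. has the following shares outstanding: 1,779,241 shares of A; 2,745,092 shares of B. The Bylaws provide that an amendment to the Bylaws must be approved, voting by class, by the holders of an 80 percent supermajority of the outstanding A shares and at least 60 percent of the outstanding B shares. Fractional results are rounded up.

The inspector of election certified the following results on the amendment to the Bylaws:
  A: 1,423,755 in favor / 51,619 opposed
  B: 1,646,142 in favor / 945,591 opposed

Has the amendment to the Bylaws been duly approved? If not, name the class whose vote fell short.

Not approved — the B shares did not give the required vote.

A: 4/5 of 1779241 = 1423392.80, rounded up to 1423393; 1,423,393 required, 1,423,755 in favor — approved.
B: 3/5 of 2745092 = 1647055.20, rounded up to 1647056; 1,647,056 required, 1,646,142 in favor — not approved.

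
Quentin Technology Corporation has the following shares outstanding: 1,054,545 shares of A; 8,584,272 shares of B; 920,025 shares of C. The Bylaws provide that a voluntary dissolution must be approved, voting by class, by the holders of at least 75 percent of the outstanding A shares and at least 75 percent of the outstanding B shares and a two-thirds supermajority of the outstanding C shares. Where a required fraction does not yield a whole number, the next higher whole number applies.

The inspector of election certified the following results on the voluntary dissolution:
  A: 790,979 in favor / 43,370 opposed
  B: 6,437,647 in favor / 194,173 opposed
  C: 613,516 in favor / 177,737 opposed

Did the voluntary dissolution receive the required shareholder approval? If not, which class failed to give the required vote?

A: 3/4 of 1054545 = 790908.75, rounded up to 790909; 790,909 required, 790,979 in favor — approved.
B: 3/4 of 8584272 = 6438204; 6,438,204 required, 6,437,647 in favor — not approved.
C: 2/3 of 920025 = 613350; 613,350 required, 613,516 in favor — approved.

Not approved — the B shares did not give the required vote.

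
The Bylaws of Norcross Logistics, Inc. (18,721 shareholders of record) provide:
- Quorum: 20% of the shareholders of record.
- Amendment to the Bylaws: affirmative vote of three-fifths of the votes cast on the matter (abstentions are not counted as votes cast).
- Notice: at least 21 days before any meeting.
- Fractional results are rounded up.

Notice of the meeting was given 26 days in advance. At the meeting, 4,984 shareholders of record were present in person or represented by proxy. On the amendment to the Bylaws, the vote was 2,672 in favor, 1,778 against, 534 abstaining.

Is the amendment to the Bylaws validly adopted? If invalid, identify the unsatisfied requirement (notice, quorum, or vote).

Notice: 26 days given; 21 required. Satisfied.
Quorum: 20% of 18,721 = 3,744.20, rounded up to 3,745; 4,984 present. Satisfied.
Vote: requires three-fifths of the votes cast (4,984 − 534 abstaining = 4,450); 3/5 of 4450 = 2670, so 2,670 needed; 2,672 in favor. Satisfied.

Valid — all requirements satisfied.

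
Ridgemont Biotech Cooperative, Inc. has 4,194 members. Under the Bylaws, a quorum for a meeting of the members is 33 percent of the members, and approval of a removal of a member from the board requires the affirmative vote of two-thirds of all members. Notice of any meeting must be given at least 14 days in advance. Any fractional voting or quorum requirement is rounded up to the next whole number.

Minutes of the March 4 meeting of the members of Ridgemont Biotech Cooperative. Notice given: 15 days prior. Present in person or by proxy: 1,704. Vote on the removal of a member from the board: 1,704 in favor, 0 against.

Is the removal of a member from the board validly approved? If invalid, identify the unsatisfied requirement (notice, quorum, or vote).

Notice: 15 days given; 14 required. Satisfied.
Quorum: 33% of 4,194 = 1,384.02, rounded up to 1,385; 1,704 present. Satisfied.
Vote: requires two-thirds of all members (4,194); 2/3 of 4194 = 2796, so 2,796 needed; 1,704 in favor. Not satisfied.

Invalid — vote requirement not satisfied.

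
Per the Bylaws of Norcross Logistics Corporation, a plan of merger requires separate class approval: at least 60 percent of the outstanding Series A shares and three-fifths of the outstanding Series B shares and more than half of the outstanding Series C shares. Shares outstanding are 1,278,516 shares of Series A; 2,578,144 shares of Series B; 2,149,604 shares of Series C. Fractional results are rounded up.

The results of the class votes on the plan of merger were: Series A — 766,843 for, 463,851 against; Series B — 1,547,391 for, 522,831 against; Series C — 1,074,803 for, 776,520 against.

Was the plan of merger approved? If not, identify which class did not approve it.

Not approved — the Series A shares did not give the required vote.

Series A: 3/5 of 1278516 = 767109.60, rounded up to 767110; 767,110 required, 766,843 in favor — not approved.
Series B: 3/5 of 2578144 = 1546886.40, rounded up to 1546887; 1,546,887 required, 1,547,391 in favor — approved.
Series C: a majority of 2149604 is 1074803; 1,074,803 required, 1,074,803 in favor — approved.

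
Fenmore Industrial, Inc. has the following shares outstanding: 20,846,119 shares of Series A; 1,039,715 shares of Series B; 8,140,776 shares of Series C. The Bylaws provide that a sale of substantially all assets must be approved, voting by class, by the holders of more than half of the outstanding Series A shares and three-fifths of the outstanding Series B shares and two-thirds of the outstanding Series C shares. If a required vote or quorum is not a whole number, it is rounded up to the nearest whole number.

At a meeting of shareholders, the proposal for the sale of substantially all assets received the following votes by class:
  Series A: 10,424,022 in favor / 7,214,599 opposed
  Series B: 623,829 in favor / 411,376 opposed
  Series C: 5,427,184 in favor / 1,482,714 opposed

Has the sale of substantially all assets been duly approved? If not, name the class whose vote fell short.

Approved — every class gave the required vote.

Series A: a majority of 20846119 is 10423060; 10,423,060 required, 10,424,022 in favor — approved.
Series B: 3/5 of 1039715 = 623829; 623,829 required, 623,829 in favor — approved.
Series C: 2/3 of 8140776 = 5427184; 5,427,184 required, 5,427,184 in favor — approved.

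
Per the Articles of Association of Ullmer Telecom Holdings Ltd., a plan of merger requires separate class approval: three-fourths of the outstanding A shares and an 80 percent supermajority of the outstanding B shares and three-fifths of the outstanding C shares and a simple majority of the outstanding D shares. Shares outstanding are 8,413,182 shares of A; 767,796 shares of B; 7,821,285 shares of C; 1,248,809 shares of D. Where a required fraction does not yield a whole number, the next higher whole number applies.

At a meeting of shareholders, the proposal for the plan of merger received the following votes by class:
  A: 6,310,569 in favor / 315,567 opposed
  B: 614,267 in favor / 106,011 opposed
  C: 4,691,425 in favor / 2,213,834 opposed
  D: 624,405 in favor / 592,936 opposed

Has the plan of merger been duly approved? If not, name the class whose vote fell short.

A: 3/4 of 8413182 = 6309886.50, rounded up to 6309887; 6,309,887 required, 6,310,569 in favor — approved.
B: 4/5 of 767796 = 614236.80, rounded up to 614237; 614,237 required, 614,267 in favor — approved.
C: 3/5 of 7821285 = 4692771; 4,692,771 required, 4,691,425 in favor — not approved.
D: a majority of 1248809 is 624405; 624,405 required, 624,405 in favor — approved.

Not approved — the C shares did not give the required vote.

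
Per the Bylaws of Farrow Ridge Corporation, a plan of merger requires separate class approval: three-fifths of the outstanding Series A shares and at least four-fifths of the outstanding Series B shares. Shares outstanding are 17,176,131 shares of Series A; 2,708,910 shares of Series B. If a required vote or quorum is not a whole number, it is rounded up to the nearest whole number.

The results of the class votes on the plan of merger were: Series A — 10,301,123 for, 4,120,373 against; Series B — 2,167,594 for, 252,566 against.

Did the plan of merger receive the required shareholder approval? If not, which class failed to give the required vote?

Series A: 3/5 of 17176131 = 10305678.60, rounded up to 10305679; 10,305,679 required, 10,301,123 in favor — not approved.
Series B: 4/5 of 2708910 = 2167128; 2,167,128 required, 2,167,594 in favor — approved.

Not approved — the Series A shares did not give the required vote.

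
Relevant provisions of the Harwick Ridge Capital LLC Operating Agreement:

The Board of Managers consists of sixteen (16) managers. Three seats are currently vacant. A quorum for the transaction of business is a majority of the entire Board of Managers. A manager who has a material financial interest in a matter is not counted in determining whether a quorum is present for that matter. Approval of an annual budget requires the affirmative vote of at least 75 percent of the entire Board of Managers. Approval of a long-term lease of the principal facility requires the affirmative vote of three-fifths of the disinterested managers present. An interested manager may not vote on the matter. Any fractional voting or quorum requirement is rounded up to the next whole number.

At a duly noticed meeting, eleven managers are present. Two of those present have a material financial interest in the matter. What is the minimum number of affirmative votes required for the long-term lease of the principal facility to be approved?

6

The long-term lease of the principal facility requires three-fifths of the disinterested managers present (11 − 2 = 9).
3/5 of 9 = 5.40, rounded up to 6.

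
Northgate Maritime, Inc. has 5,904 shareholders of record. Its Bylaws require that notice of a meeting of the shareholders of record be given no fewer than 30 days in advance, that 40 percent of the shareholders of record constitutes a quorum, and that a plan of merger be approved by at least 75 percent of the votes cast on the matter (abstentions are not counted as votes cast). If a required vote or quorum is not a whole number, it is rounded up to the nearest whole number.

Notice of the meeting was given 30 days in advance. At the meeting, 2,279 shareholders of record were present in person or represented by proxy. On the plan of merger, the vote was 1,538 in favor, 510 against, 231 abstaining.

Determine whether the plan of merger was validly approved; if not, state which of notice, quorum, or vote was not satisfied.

Notice: 30 days given; 30 required. Satisfied.
Quorum: 40% of 5,904 = 2,361.60, rounded up to 2,362; 2,279 present. Not satisfied.
Vote: requires three-fourths of the votes cast (2,279 − 231 abstaining = 2,048); 3/4 of 2048 = 1536, so 1,536 needed; 1,538 in favor. Satisfied.

Invalid — quorum requirement not satisfied.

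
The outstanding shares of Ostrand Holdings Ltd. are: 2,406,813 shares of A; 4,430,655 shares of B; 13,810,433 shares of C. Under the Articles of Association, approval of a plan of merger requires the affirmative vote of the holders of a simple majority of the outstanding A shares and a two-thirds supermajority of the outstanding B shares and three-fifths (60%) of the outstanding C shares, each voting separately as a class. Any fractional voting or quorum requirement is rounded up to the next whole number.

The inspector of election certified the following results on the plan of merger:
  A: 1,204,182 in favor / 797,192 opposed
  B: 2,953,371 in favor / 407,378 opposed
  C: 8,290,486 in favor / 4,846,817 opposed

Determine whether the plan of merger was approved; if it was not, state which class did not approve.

Not approved — the B shares did not give the required vote.

A: a majority of 2406813 is 1203407; 1,203,407 required, 1,204,182 in favor — approved.
B: 2/3 of 4430655 = 2953770; 2,953,770 required, 2,953,371 in favor — not approved.
C: 3/5 of 13810433 = 8286259.80, rounded up to 8286260; 8,286,260 required, 8,290,486 in favor — approved.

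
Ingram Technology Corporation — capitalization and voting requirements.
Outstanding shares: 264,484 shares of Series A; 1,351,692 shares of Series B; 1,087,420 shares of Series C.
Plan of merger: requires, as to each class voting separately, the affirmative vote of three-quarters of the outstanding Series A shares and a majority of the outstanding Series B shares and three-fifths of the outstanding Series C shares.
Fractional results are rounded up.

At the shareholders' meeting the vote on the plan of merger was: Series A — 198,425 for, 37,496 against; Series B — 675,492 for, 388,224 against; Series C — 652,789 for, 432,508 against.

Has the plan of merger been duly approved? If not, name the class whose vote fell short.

Series A: 3/4 of 264484 = 198363; 198,363 required, 198,425 in favor — approved.
Series B: a majority of 1351692 is 675847; 675,847 required, 675,492 in favor — not approved.
Series C: 3/5 of 1087420 = 652452; 652,452 required, 652,789 in favor — approved.

Not approved — the Series B shares did not give the required vote.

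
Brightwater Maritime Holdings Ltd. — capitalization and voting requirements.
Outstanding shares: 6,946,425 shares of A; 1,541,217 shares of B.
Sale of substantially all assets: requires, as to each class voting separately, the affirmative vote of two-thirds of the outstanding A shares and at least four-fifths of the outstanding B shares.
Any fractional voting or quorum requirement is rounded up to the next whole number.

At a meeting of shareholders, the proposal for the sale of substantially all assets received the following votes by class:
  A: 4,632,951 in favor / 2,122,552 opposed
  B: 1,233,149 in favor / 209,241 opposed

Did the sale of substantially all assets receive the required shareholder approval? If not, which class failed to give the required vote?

Approved — every class gave the required vote.

A: 2/3 of 6946425 = 4630950; 4,630,950 required, 4,632,951 in favor — approved.
B: 4/5 of 1541217 = 1232973.60, rounded up to 1232974; 1,232,974 required, 1,233,149 in favor — approved.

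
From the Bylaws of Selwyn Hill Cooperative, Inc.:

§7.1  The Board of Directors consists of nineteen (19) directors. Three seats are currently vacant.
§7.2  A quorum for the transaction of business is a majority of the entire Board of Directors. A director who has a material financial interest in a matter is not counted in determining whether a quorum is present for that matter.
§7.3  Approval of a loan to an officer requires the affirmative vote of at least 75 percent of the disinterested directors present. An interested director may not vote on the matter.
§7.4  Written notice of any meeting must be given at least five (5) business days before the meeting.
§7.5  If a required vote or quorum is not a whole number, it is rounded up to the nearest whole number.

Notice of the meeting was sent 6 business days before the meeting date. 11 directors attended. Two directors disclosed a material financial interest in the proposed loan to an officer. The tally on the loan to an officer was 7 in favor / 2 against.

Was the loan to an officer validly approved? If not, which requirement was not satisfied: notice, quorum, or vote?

Invalid — quorum requirement not satisfied.

Notice: 6 business days given; 5 required (6 ≥ 5). Satisfied.
Quorum: 11 present, but the 2 interested directors do not count, leaving 9. Quorum is 10. Not satisfied.
Vote: the loan to an officer requires three-fourths of the disinterested directors present (11 − 2 = 9). 3/4 of 9 = 6.75, rounded up to 7, so 7 affirmative votes are needed; 7 voted in favor. Satisfied. (Moot — without a quorum no business can be validly transacted.)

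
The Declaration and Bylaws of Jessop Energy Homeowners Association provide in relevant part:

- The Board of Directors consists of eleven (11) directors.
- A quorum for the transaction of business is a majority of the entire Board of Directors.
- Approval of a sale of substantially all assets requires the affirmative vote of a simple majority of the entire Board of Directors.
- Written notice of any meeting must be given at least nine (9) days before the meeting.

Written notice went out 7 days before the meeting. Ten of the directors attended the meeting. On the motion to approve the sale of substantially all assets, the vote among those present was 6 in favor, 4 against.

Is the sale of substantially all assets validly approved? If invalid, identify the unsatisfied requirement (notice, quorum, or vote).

Invalid — notice requirement not satisfied.

Notice: 7 days given; 9 required (7 < 9). Not satisfied.
Quorum: 10 present; quorum is 6. Satisfied.
Vote: the sale of substantially all assets requires a majority of the entire Board of Directors (11). A majority of 11 is 6, so 6 affirmative votes are needed; 6 voted in favor. Satisfied.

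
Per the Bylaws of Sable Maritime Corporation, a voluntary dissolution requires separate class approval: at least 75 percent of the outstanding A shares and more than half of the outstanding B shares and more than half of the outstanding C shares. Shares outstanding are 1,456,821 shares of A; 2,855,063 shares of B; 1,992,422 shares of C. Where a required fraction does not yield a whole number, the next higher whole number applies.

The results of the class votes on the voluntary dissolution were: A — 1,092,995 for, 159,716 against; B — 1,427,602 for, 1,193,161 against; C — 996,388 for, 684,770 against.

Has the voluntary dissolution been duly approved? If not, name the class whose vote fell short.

Approved — every class gave the required vote.

A: 3/4 of 1456821 = 1092615.75, rounded up to 1092616; 1,092,616 required, 1,092,995 in favor — approved.
B: a majority of 2855063 is 1427532; 1,427,532 required, 1,427,602 in favor — approved.
C: a majority of 1992422 is 996212; 996,212 required, 996,388 in favor — approved.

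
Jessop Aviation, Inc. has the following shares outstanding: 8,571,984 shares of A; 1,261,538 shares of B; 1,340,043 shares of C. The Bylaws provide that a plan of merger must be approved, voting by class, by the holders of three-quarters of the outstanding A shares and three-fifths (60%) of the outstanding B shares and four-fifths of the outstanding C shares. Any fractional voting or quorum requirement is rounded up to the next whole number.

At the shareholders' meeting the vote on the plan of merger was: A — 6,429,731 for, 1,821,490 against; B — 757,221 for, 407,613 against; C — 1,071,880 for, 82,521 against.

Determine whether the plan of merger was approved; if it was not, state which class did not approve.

A: 3/4 of 8571984 = 6428988; 6,428,988 required, 6,429,731 in favor — approved.
B: 3/5 of 1261538 = 756922.80, rounded up to 756923; 756,923 required, 757,221 in favor — approved.
C: 4/5 of 1340043 = 1072034.40, rounded up to 1072035; 1,072,035 required, 1,071,880 in favor — not approved.

Not approved — the C shares did not give the required vote.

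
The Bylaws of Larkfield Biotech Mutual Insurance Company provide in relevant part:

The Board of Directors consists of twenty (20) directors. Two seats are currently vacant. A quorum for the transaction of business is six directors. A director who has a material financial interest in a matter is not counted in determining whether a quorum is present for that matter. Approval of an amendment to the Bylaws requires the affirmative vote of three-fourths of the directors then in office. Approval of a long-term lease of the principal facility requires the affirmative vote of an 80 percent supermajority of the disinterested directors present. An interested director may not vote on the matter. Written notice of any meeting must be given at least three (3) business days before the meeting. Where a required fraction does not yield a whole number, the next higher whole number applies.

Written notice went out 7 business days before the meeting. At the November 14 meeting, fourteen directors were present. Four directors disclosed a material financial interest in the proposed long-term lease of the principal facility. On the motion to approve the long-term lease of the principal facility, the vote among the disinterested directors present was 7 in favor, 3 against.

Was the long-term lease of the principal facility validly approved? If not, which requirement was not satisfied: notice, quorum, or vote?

Notice: 7 business days given; 3 required (7 ≥ 3). Satisfied.
Quorum: 14 present, but the 4 interested directors do not count, leaving 10. Quorum is 6. Satisfied.
Vote: the long-term lease of the principal facility requires four-fifths of the disinterested directors present (14 − 4 = 10). 4/5 of 10 = 8, so 8 affirmative votes are needed; 7 voted in favor. Not satisfied.

Invalid — vote requirement not satisfied.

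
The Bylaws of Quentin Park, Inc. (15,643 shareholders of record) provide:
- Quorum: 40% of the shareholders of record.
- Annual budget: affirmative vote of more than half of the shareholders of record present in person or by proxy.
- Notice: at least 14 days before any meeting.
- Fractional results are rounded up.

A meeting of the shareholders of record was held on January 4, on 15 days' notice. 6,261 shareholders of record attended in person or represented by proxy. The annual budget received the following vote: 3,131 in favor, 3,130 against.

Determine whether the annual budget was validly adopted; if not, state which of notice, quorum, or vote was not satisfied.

Notice: 15 days given; 14 required. Satisfied.
Quorum: 40% of 15,643 = 6,257.20, rounded up to 6,258; 6,261 present. Satisfied.
Vote: requires a majority of those present (6,261); a majority of 6261 is 3131, so 3,131 needed; 3,131 in favor. Satisfied.

Valid — all requirements satisfied.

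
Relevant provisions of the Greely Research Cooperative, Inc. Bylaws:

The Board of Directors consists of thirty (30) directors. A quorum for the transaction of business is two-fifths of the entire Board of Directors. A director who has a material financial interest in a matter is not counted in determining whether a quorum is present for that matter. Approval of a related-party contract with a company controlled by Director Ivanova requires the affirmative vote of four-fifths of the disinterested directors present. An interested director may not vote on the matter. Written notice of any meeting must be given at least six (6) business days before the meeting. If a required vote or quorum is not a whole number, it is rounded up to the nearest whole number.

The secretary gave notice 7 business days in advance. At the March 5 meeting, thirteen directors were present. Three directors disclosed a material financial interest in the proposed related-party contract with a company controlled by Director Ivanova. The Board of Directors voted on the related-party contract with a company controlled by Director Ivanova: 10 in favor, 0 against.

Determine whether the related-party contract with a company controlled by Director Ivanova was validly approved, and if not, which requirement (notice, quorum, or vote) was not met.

Notice: 7 business days given; 6 required (7 ≥ 6). Satisfied.
Quorum: 13 present, but the 3 interested directors do not count, leaving 10. Quorum is 12. Not satisfied.
Vote: the related-party contract with a company controlled by Director Ivanova requires four-fifths of the disinterested directors present (13 − 3 = 10). 4/5 of 10 = 8, so 8 affirmative votes are needed; 10 voted in favor. Satisfied. (Moot — without a quorum no business can be validly transacted.)

Invalid — quorum requirement not satisfied.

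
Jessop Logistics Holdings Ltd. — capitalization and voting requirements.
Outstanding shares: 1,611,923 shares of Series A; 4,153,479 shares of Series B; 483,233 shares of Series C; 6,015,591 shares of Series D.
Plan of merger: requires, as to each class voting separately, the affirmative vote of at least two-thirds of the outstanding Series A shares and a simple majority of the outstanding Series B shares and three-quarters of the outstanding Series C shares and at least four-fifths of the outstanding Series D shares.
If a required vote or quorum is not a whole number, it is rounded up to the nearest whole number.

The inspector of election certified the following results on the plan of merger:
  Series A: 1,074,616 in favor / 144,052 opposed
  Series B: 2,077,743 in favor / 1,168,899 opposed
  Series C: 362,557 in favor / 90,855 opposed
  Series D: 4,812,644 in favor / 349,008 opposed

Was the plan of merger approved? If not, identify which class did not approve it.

Approved — every class gave the required vote.

Series A: 2/3 of 1611923 = 1074615.33, rounded up to 1074616; 1,074,616 required, 1,074,616 in favor — approved.
Series B: a majority of 4153479 is 2076740; 2,076,740 required, 2,077,743 in favor — approved.
Series C: 3/4 of 483233 = 362424.75, rounded up to 362425; 362,425 required, 362,557 in favor — approved.
Series D: 4/5 of 6015591 = 4812472.80, rounded up to 4812473; 4,812,473 required, 4,812,644 in favor — approved.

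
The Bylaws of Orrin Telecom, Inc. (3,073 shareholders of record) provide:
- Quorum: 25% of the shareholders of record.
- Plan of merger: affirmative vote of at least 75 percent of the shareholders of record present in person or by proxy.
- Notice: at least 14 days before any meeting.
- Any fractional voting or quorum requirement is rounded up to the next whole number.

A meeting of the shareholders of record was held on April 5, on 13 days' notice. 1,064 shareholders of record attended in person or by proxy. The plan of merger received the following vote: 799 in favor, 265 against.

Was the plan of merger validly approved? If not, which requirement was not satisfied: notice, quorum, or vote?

Invalid — notice requirement not satisfied.

Notice: 13 days given; 14 required. Not satisfied.
Quorum: 25% of 3,073 = 768.25, rounded up to 769; 1,064 present. Satisfied.
Vote: requires three-fourths of those present (1,064); 3/4 of 1064 = 798, so 798 needed; 799 in favor. Satisfied.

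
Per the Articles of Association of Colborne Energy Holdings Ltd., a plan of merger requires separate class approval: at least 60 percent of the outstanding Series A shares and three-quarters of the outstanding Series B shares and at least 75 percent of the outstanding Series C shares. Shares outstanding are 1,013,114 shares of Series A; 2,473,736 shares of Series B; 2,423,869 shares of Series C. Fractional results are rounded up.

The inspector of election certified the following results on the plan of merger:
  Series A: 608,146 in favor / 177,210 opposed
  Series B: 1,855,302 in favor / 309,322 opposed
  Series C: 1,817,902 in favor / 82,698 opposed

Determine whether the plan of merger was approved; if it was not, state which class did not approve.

Series A: 3/5 of 1013114 = 607868.40, rounded up to 607869; 607,869 required, 608,146 in favor — approved.
Series B: 3/4 of 2473736 = 1855302; 1,855,302 required, 1,855,302 in favor — approved.
Series C: 3/4 of 2423869 = 1817901.75, rounded up to 1817902; 1,817,902 required, 1,817,902 in favor — approved.

Approved — every class gave the required vote.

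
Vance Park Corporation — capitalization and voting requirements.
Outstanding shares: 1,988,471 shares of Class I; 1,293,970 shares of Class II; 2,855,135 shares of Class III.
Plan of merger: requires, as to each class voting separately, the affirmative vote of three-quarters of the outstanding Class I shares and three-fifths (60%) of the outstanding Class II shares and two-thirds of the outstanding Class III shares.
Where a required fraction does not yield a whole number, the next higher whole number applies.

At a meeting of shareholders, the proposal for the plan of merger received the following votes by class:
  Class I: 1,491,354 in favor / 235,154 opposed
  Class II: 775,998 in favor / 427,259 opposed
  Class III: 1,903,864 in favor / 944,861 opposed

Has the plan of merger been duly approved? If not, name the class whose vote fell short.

Not approved — the Class II shares did not give the required vote.

Class I: 3/4 of 1988471 = 1491353.25, rounded up to 1491354; 1,491,354 required, 1,491,354 in favor — approved.
Class II: 3/5 of 1293970 = 776382; 776,382 required, 775,998 in favor — not approved.
Class III: 2/3 of 2855135 = 1903423.33, rounded up to 1903424; 1,903,424 required, 1,903,864 in favor — approved.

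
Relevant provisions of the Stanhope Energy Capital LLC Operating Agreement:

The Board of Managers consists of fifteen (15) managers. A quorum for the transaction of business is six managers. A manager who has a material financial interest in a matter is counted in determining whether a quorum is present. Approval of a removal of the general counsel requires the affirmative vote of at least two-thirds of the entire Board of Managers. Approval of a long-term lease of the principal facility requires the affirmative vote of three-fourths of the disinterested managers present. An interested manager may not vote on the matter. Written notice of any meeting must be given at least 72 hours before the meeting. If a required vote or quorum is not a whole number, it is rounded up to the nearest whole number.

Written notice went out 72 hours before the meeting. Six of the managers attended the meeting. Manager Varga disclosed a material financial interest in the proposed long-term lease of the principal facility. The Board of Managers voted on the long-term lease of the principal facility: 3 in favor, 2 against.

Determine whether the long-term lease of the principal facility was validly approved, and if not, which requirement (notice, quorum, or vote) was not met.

Invalid — vote requirement not satisfied.

Notice: 72 hours given; 72 required (72 ≥ 72). Satisfied.
Quorum: 6 present (interested managers count toward quorum); quorum is 6. Satisfied.
Vote: the long-term lease of the principal facility requires three-fourths of the disinterested managers present (6 − 1 = 5). 3/4 of 5 = 3.75, rounded up to 4, so 4 affirmative votes are needed; 3 voted in favor. Not satisfied.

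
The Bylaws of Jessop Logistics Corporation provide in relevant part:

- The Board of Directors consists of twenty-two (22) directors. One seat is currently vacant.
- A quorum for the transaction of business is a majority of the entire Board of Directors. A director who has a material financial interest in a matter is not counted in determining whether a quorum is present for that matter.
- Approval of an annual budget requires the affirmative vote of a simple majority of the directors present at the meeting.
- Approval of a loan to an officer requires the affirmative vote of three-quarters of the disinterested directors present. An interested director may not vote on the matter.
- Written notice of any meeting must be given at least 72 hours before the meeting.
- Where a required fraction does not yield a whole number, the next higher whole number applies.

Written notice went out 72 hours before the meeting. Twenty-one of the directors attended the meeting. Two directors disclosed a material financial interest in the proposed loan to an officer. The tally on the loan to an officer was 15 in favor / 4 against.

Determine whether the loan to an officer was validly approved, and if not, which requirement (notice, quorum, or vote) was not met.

Notice: 72 hours given; 72 required (72 ≥ 72). Satisfied.
Quorum: 21 present, but the 2 interested directors do not count, leaving 19. Quorum is 12. Satisfied.
Vote: the loan to an officer requires three-fourths of the disinterested directors present (21 − 2 = 19). 3/4 of 19 = 14.25, rounded up to 15, so 15 affirmative votes are needed; 15 voted in favor. Satisfied.

Valid — all requirements satisfied.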